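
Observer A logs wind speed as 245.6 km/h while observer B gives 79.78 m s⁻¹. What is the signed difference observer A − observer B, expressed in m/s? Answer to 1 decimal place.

-11.6 m/s

observer A: 245.6 km/h = 68.222 m/s.
Difference: 68.222 − 79.780 = -11.6 m/s.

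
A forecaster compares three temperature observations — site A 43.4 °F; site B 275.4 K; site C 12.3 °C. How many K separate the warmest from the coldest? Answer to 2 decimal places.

site A: 43.4 °F = 6.333 °C.
site B: 275.4 K = 2.250 °C.
Spread: 12.300 − 2.250 = 10.050 °C.

10.05 K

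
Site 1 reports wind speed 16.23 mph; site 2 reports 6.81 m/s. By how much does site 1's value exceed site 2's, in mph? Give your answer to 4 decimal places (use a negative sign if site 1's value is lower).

0.9965 mph

site 2: 6.81 m/s = 15.233536 mph.
Difference: 16.230000 − 15.233536 = 0.9965 mph.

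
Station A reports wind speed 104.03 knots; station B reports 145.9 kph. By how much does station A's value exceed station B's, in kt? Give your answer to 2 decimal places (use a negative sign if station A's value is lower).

station B: 145.9 km/h = 78.7797 kt.
Difference: 104.0300 − 78.7797 = 25.25 kt.

25.25 kt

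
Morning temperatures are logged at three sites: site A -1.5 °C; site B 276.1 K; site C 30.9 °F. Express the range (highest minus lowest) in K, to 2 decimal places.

4.45 K

site B: 276.1 K = 2.950 °C.
site C: 30.9 °F = -0.611 °C.
Spread: 2.950 − (-1.500) = 4.450 °C.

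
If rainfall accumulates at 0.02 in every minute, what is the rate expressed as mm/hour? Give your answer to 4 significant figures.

0.02 in/minute × 25.4 mm/in × 60 minute/hour = 30.48 mm/hour.

30.48 mm/hour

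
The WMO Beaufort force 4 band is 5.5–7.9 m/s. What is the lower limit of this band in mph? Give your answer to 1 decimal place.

12.3 mph

5.5–7.9 m/s × 2.237 = 12.3–17.7 mph.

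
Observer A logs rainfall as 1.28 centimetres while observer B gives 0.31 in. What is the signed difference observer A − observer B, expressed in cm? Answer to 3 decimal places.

observer B: 0.31 in = 0.78740 cm.
Difference: 1.28000 − 0.78740 = 0.493 cm.

0.493 cm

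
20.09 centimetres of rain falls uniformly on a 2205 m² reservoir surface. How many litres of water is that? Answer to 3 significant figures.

443000 litres

Depth: 20.09 cm × 10 = 200.9 mm.
1 mm over 1 m² is 1 L, so volume = 200.9 × 2205 = 442984.5 L ≈ 443000 L.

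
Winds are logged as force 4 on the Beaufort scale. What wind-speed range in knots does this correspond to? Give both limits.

Beaufort 4 (moderate breeze) spans 11–16 knots.

11 to 16 kt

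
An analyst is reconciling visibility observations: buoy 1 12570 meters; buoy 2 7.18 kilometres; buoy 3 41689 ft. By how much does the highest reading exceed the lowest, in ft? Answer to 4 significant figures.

18130 ft

buoy 1: 12570 m = 41240.16 ft.
buoy 2: 7.18 km = 23556.43 ft.
Spread: 41689.00 − 23556.43 = 18130 ft.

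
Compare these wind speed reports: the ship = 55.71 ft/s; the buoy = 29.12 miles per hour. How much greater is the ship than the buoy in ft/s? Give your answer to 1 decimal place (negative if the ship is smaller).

the buoy: 29.12 mph = 42.709 ft/s.
Difference: 55.710 − 42.709 = 13.0 ft/s.

13.0 ft/s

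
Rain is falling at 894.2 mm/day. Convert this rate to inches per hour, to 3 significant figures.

894.2 mm/day × 0.0393701 in/mm × 0.0416667 day/hour = 1.47 in/hour.

1.47 in/hour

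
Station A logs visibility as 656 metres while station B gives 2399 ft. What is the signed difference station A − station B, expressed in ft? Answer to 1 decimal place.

station A: 656 m = 2152.231 ft.
Difference: 2152.231 − 2399.000 = -246.8 ft.

-246.8 ft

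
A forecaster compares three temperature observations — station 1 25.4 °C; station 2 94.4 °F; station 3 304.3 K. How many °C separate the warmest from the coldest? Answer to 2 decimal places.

9.27 °C

station 2: 94.4 °F = 34.667 °C.
station 3: 304.3 K = 31.150 °C.
Spread: 34.667 − 25.400 = 9.267 °C.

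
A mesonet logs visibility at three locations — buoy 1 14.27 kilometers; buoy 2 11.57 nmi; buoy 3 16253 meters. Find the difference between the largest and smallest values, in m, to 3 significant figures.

buoy 1: 14.27 km = 14270.00 m.
buoy 2: 11.57 nmi = 21427.64 m.
Spread: 21427.64 − 14270.00 = 7160 m.

7160 m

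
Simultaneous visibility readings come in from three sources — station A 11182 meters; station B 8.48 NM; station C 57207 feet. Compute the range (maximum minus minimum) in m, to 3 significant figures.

station B: 8.48 nmi = 15704.96 m.
station C: 57207 ft = 17436.69 m.
Spread: 17436.69 − 11182.00 = 6250 m.

6250 m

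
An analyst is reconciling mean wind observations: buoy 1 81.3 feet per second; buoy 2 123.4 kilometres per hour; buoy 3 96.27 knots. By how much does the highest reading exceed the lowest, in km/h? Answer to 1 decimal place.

buoy 1: 81.3 ft/s = 89.209 km/h.
buoy 3: 96.27 kt = 178.292 km/h.
Spread: 178.292 − 89.209 = 89.1 km/h.

89.1 km/h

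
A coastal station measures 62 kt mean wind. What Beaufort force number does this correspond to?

Beaufort force 11

62 kt lies in the Beaufort 11 band (violent storm, 56–63 kt).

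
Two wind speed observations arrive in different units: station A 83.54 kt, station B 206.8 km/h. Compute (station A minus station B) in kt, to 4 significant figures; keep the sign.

station B: 206.8 km/h = 111.6631 kt.
Difference: 83.5400 − 111.6631 = -28.12 kt.

-28.12 kt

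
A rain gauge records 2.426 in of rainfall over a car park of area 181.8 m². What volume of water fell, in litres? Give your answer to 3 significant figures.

Depth: 2.426 in × 25.4 = 61.6204 mm.
1 mm over 1 m² is 1 L, so volume = 61.6204 × 181.8 = 11202.589 L ≈ 11200 L.

11200 litres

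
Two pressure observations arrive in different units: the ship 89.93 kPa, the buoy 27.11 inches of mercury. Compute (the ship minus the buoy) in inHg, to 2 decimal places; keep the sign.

the ship: 89.93 kPa = 26.5563 inHg.
Difference: 26.5563 − 27.1100 = -0.55 inHg.

-0.55 inHg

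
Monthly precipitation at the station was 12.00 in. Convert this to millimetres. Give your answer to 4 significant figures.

304.8 mm

1 in = 25.4 mm, so 12.00 × 25.4 = 304.8 mm.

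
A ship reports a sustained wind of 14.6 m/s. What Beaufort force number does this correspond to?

14.6 m/s lies in the Beaufort 7 band (near gale, 13.9–17.1 m/s).

Beaufort force 7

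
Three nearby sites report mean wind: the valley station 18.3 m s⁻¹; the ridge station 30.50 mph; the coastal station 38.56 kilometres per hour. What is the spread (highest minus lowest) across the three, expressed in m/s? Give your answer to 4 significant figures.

the ridge station: 30.50 mph = 13.63472 m/s.
the coastal station: 38.56 km/h = 10.71111 m/s.
Spread: 18.30000 − 10.71111 = 7.589 m/s.

7.589 m/s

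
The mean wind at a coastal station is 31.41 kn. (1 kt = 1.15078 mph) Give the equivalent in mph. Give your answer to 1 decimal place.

36.1 mph

1 kt = 1.15078 mph, so 31.41 × 1.15078 = 36.1 mph.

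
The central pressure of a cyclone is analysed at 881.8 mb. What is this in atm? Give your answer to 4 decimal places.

0.8703 atm

1 mb = 0.000986923 atm, so 881.8 × 0.000986923 = 0.8703 atm.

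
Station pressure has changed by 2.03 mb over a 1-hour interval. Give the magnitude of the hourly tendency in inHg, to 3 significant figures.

0.0599 inHg per hour

2.03 mb / 1 h × 0.02953 inHg/mb = 0.0599 inHg/h.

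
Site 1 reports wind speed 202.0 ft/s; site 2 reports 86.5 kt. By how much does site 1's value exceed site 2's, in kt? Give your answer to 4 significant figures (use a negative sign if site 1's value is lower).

site 1: 202.0 ft/s = 119.6817 kt.
Difference: 119.6817 − 86.5000 = 33.18 kt.

33.18 kt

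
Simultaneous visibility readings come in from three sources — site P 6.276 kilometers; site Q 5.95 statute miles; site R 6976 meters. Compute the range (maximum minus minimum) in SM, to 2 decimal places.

site P: 6.276 km = 3.8997 SM.
site R: 6976 m = 4.3347 SM.
Spread: 5.9500 − 3.8997 = 2.05 SM.

2.05 SM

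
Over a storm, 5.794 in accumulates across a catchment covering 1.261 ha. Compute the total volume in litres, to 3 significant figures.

1860000 litres

Depth: 5.794 in × 25.4 = 147.1676 mm.
Area: 1.261 ha = 12610 m².
1 mm over 1 m² is 1 L, so volume = 147.1676 × 12610 = 1855783.4 L ≈ 1860000 L.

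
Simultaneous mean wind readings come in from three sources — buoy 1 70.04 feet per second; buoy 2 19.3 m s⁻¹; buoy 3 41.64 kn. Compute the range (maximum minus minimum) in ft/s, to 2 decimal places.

buoy 2: 19.3 m/s = 63.3202 ft/s.
buoy 3: 41.64 kt = 70.2804 ft/s.
Spread: 70.2804 − 63.3202 = 6.96 ft/s.

6.96 ft/s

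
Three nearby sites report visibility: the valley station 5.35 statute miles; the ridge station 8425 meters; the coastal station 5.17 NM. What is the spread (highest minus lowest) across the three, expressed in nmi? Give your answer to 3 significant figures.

0.621 nmi

the valley station: 5.35 SM = 4.64902 nmi.
the ridge station: 8425 m = 4.54914 nmi.
Spread: 5.17000 − 4.54914 = 0.621 nmi.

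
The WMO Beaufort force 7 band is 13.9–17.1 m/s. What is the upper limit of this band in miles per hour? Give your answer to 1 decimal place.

13.9–17.1 m/s × 2.237 = 31.1–38.3 mph.

38.3 mph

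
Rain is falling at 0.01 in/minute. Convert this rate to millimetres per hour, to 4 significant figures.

0.01 in/minute × 25.4 mm/in × 60 minute/hour = 15.24 mm/hour.

15.24 mm/hour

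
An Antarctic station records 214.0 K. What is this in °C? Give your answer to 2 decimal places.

-59.15 °C

°C = 214.0 − 273.15 = -59.15 °C.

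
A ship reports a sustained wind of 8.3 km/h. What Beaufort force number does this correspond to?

8.3 km/h = 2.3 m/s, which is Beaufort 2 (light breeze, 1.6–3.3 m/s).

Beaufort force 2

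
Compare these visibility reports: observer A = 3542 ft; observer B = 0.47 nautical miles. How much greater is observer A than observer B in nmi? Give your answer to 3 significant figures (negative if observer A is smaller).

observer A: 3542 ft = 0.58294 nmi.
Difference: 0.58294 − 0.47000 = 0.113 nmi.

0.113 nmi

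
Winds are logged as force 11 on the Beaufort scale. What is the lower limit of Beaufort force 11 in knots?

56 kt

Beaufort 11 (violent storm) spans 56–63 knots.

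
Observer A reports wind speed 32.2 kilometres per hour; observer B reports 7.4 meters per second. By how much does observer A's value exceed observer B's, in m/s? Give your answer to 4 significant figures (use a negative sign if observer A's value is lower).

observer A: 32.2 km/h = 8.94444 m/s.
Difference: 8.94444 − 7.40000 = 1.544 m/s.

1.544 m/s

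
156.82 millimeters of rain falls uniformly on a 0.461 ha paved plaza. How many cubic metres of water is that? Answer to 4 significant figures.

Area: 0.461 ha = 4610 m².
1 mm over 1 m² is 1 L, so volume = 156.82 × 4610 = 722940.2 L = 722.9 m³.

722.9 cubic metres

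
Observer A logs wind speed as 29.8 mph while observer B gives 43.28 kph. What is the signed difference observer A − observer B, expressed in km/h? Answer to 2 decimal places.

4.68 km/h

observer A: 29.8 mph = 47.9585 km/h.
Difference: 47.9585 − 43.2800 = 4.68 km/h.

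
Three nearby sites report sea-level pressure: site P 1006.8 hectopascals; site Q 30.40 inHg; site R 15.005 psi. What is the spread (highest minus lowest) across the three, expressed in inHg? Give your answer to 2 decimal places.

site P: 1006.8 hPa = 29.7308 inHg.
site R: 15.005 psi = 30.5505 inHg.
Spread: 30.5505 − 29.7308 = 0.82 inHg.

0.82 inHg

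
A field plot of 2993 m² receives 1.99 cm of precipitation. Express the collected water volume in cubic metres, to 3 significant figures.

Depth: 1.99 cm × 10 = 19.9 mm.
1 mm over 1 m² is 1 L, so volume = 19.9 × 2993 = 59560.7 L = 59.6 m³.

59.6 cubic metres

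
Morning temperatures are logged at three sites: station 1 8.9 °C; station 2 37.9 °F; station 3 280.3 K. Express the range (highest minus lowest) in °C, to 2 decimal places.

station 2: 37.9 °F = 3.278 °C.
station 3: 280.3 K = 7.150 °C.
Spread: 8.900 − 3.278 = 5.622 °C.

5.62 °C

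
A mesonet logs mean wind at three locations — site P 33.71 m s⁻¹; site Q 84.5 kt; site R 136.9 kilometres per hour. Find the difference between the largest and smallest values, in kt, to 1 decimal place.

19.0 kt

site P: 33.71 m/s = 65.527 kt.
site R: 136.9 km/h = 73.920 kt.
Spread: 84.500 − 65.527 = 19.0 kt.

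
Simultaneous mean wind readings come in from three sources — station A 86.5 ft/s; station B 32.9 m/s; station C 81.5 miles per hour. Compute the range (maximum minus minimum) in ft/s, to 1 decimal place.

station B: 32.9 m/s = 107.940 ft/s.
station C: 81.5 mph = 119.533 ft/s.
Spread: 119.533 − 86.500 = 33.0 ft/s.

33.0 ft/s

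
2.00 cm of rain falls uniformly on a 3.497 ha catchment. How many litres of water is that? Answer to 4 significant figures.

699400 litres

Depth: 2.00 cm × 10 = 20 mm.
Area: 3.497 ha = 34970 m².
1 mm over 1 m² is 1 L, so volume = 20 × 34970 = 699400 L.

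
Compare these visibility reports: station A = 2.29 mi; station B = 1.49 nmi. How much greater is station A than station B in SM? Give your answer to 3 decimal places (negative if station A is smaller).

0.575 SM

station B: 1.49 nmi = 1.71466 SM.
Difference: 2.29000 − 1.71466 = 0.575 SM.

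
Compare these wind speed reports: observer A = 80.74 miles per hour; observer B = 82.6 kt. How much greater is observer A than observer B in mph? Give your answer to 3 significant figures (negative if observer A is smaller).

-14.3 mph

observer B: 82.6 kt = 95.054 mph.
Difference: 80.740 − 95.054 = -14.3 mph.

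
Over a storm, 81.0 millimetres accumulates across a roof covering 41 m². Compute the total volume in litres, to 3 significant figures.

1 mm over 1 m² is 1 L, so volume = 81 × 41 = 3321 L ≈ 3320 L.

3320 litres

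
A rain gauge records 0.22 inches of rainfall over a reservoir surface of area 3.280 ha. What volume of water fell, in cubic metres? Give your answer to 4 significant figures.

Depth: 0.22 in × 25.4 = 5.588 mm.
Area: 3.280 ha = 32800 m².
1 mm over 1 m² is 1 L, so volume = 5.588 × 32800 = 183286.4 L = 183.3 m³.

183.3 cubic metres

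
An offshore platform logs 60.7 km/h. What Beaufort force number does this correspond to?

60.7 km/h = 16.9 m/s, which is Beaufort 7 (near gale, 13.9–17.1 m/s).

Beaufort force 7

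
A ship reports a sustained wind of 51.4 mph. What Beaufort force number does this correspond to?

51.4 mph = 23.0 m/s, which is Beaufort 9 (strong gale, 20.8–24.4 m/s).

Beaufort force 9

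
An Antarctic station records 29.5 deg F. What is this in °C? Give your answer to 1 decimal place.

°C = (°F − 32) × 5/9 = (29.5 − 32) / 1.8 = -1.4 °C.

-1.4 °C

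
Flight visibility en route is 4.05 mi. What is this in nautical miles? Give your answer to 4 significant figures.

1 SM = 0.868976 nmi, so 4.05 × 0.868976 = 3.519 nmi.

3.519 nmi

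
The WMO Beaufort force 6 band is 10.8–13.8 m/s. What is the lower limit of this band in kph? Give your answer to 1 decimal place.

38.9 km/h

10.8–13.8 m/s × 3.6 = 38.9–49.7 km/h.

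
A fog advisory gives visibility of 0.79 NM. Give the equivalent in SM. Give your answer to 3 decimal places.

0.909 SM

1 nmi = 1.15078 SM, so 0.79 × 1.15078 = 0.909 SM.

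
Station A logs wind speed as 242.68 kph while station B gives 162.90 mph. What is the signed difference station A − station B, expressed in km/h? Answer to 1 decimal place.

-19.5 km/h

station B: 162.90 mph = 262.162 km/h.
Difference: 242.680 − 262.162 = -19.5 km/h.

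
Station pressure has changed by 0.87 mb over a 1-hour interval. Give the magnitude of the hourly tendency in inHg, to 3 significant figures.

0.87 mb / 1 h × 0.02953 inHg/mb = 0.0257 inHg/h.

0.0257 inHg per hour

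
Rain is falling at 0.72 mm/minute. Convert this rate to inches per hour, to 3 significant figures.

1.70 in/hour

0.72 mm/minute × 0.0393701 in/mm × 60 minute/hour = 1.70 in/hour.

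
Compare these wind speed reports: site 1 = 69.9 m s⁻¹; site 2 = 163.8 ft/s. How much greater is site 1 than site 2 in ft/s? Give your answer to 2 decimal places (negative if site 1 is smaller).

65.53 ft/s

site 1: 69.9 m/s = 229.3307 ft/s.
Difference: 229.3307 − 163.8000 = 65.53 ft/s.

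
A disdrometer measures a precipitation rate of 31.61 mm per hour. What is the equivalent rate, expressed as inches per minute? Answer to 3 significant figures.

0.0207 in/minute

31.61 mm/hour × 0.0393701 in/mm × 0.0166667 hour/minute = 0.0207 in/minute.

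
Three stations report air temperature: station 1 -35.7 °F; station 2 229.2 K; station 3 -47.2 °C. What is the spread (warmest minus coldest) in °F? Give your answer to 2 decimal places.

17.26 °F

station 1: -35.7 °F = -37.611 °C.
station 2: 229.2 K = -43.950 °C.
Spread: (-37.611) − (-47.200) = 9.589 °C = 17.26 °F.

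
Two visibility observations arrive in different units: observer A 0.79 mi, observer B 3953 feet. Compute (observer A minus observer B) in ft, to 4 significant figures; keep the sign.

218.2 ft

observer A: 0.79 SM = 4171.200 ft.
Difference: 4171.200 − 3953.000 = 218.2 ft.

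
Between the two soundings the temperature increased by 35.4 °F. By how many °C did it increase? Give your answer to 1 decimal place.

A change of 1 °C equals a change of 1.8 °F: Δ°C = 35.4 × 0.5556 = 19.7 °C.

19.7 °C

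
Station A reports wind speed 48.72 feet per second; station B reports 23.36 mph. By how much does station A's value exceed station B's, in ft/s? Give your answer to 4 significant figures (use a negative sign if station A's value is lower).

14.46 ft/s

station B: 23.36 mph = 34.2613 ft/s.
Difference: 48.7200 − 34.2613 = 14.46 ft/s.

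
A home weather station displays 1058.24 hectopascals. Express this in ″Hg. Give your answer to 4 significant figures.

31.25 inHg

1 hPa = 0.02953 inHg, so 1058.24 × 0.02953 = 31.25 inHg.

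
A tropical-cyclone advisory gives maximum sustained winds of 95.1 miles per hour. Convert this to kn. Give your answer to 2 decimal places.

1 mph = 0.868976 kt, so 95.1 × 0.868976 = 82.64 kt.

82.64 kt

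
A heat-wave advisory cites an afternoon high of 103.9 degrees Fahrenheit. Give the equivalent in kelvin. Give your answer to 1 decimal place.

First to °C: 39.94 °C.
Then to K: 313.1 K.

313.1 K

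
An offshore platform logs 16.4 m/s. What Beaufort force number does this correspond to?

Beaufort force 7

16.4 m/s lies in the Beaufort 7 band (near gale, 13.9–17.1 m/s).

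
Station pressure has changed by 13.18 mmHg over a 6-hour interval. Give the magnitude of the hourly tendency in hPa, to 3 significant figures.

13.18 mmHg / 6 h × 1.33322 hPa/mmHg = 2.93 hPa/h.

2.93 hPa per hour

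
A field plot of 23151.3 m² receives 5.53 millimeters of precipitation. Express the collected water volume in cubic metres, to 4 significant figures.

1 mm over 1 m² is 1 L, so volume = 5.53 × 23151.3 = 128026.69 L = 128.0 m³.

128.0 cubic metres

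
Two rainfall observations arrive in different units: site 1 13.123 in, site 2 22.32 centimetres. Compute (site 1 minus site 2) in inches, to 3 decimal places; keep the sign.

4.336 in

site 2: 22.32 cm = 8.78740 in.
Difference: 13.12300 − 8.78740 = 4.336 in.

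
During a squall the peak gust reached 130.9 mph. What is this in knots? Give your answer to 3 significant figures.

114 kt

1 mph = 0.868976 kt, so 130.9 × 0.868976 = 114 kt.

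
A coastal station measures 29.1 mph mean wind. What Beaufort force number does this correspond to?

Beaufort force 6

29.1 mph = 13.0 m/s, which is Beaufort 6 (strong breeze, 10.8–13.8 m/s).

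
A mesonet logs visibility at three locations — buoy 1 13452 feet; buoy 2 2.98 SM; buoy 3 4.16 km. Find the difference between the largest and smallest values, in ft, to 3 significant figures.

buoy 2: 2.98 SM = 15734.40 ft.
buoy 3: 4.16 km = 13648.29 ft.
Spread: 15734.40 − 13452.00 = 2280 ft.

2280 ft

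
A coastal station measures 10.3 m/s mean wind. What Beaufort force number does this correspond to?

Beaufort force 5

10.3 m/s lies in the Beaufort 5 band (fresh breeze, 8.0–10.7 m/s).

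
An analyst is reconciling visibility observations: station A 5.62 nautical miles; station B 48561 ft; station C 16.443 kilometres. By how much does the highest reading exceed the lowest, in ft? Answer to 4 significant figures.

station A: 5.62 nmi = 34147.77 ft.
station C: 16.443 km = 53946.85 ft.
Spread: 53946.85 − 34147.77 = 19800 ft.

19800 ft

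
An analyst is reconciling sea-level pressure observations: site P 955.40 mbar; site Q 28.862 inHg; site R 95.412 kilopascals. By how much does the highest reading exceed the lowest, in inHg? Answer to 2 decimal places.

0.69 inHg

site P: 955.40 mb = 28.2129 inHg.
site R: 95.412 kPa = 28.1751 inHg.
Spread: 28.8620 − 28.1751 = 0.69 inHg.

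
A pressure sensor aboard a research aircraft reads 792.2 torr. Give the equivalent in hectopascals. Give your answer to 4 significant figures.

1 mmHg = 1.33322 hPa, so 792.2 × 1.33322 = 1056 hPa.

1056 hPa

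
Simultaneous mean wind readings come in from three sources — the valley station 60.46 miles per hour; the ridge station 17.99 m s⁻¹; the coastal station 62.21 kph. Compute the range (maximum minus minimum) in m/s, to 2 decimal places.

9.75 m/s

the valley station: 60.46 mph = 27.0280 m/s.
the coastal station: 62.21 km/h = 17.2806 m/s.
Spread: 27.0280 − 17.2806 = 9.75 m/s.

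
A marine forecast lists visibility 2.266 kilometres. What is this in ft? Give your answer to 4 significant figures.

7434 ft

1 km = 3280.84 ft, so 2.266 × 3280.84 = 7434 ft.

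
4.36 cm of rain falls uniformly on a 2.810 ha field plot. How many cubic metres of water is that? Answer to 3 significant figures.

1230 cubic metres

Depth: 4.36 cm × 10 = 43.6 mm.
Area: 2.810 ha = 28100 m².
1 mm over 1 m² is 1 L, so volume = 43.6 × 28100 = 1225160 L = 1230 m³.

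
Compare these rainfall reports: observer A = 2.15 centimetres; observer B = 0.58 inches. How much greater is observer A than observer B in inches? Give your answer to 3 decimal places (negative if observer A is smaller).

observer A: 2.15 cm = 0.84646 in.
Difference: 0.84646 − 0.58000 = 0.266 in.

0.266 in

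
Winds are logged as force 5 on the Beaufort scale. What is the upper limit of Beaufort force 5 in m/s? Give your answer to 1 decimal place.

10.7 m/s

Beaufort 5 (fresh breeze) spans 8.0–10.7 m/s.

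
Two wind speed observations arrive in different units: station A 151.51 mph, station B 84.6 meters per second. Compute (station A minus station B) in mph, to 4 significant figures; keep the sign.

-37.73 mph

station B: 84.6 m/s = 189.2448 mph.
Difference: 151.5100 − 189.2448 = -37.73 mph.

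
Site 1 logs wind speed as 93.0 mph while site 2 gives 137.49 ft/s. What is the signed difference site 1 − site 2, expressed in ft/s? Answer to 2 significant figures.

site 1: 93.0 mph = 136.400 ft/s.
Difference: 136.400 − 137.490 = -1.1 ft/s.

-1.1 ft/s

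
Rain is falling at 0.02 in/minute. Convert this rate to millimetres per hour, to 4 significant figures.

30.48 mm/hour

0.02 in/minute × 25.4 mm/in × 60 minute/hour = 30.48 mm/hour.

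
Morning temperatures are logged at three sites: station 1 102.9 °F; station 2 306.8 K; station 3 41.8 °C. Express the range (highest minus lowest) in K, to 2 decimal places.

station 1: 102.9 °F = 39.389 °C.
station 2: 306.8 K = 33.650 °C.
Spread: 41.800 − 33.650 = 8.150 °C.

8.15 K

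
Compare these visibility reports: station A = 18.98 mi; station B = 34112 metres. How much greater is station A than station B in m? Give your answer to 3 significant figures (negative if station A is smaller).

-3570 m

station A: 18.98 SM = 30545.35 m.
Difference: 30545.35 − 34112.00 = -3570 m.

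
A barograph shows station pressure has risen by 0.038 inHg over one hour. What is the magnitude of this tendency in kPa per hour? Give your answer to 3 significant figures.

0.038 inHg / 1 h × 3.38639 kPa/inHg = 0.129 kPa/h.

0.129 kPa per hour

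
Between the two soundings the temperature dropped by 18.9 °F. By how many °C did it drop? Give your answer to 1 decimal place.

10.5 °C

Converting a difference, only the 9/5 scale factor applies: Δ°C = 18.9 × 0.5556 = 10.5 °C.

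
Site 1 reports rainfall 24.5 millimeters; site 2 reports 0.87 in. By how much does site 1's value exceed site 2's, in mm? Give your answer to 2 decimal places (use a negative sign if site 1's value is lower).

site 2: 0.87 in = 22.0980 mm.
Difference: 24.5000 − 22.0980 = 2.40 mm.

2.40 mm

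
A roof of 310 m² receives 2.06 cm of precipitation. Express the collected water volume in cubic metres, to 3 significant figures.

Depth: 2.06 cm × 10 = 20.6 mm.
1 mm over 1 m² is 1 L, so volume = 20.6 × 310 = 6386 L = 6.39 m³.

6.39 cubic metres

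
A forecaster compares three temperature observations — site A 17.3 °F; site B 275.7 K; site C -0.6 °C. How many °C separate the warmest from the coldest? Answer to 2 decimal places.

site A: 17.3 °F = -8.167 °C.
site B: 275.7 K = 2.550 °C.
Spread: 2.550 − (-8.167) = 10.717 °C.

10.72 °C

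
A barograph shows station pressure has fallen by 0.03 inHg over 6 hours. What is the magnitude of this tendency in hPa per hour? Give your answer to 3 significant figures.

0.169 hPa per hour

0.03 inHg / 6 h × 33.8639 hPa/inHg = 0.169 hPa/h.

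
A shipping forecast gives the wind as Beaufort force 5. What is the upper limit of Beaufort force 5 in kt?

Beaufort 5 (fresh breeze) spans 17–21 knots.

21 kt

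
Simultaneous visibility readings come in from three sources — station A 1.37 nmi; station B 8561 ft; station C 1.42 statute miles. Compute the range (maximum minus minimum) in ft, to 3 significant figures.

station A: 1.37 nmi = 8324.28 ft.
station C: 1.42 SM = 7497.60 ft.
Spread: 8561.00 − 7497.60 = 1060 ft.

1060 ft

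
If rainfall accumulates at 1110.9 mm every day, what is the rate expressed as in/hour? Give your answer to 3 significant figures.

1110.9 mm/day × 0.0393701 in/mm × 0.0416667 day/hour = 1.82 in/hour.

1.82 in/hour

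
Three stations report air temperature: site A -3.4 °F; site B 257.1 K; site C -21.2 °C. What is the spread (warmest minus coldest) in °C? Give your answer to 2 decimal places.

5.15 °C

site A: -3.4 °F = -19.667 °C.
site B: 257.1 K = -16.050 °C.
Spread: (-16.050) − (-21.200) = 5.150 °C.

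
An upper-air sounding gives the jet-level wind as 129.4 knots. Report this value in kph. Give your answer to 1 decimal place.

1 kt = 1.852 km/h, so 129.4 × 1.852 = 239.6 km/h.

239.6 km/h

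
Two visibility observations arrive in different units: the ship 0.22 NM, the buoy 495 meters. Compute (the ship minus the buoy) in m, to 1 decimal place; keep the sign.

-87.6 m

the ship: 0.22 nmi = 407.440 m.
Difference: 407.440 − 495.000 = -87.6 m.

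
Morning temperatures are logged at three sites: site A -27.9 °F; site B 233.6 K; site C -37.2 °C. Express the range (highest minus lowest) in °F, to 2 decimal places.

11.29 °F

site A: -27.9 °F = -33.278 °C.
site B: 233.6 K = -39.550 °C.
Spread: (-33.278) − (-39.550) = 6.272 °C = 11.29 °F.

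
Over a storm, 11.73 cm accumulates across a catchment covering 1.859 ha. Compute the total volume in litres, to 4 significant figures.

2181000 litres

Depth: 11.73 cm × 10 = 117.3 mm.
Area: 1.859 ha = 18590 m².
1 mm over 1 m² is 1 L, so volume = 117.3 × 18590 = 2180607 L ≈ 2181000 L.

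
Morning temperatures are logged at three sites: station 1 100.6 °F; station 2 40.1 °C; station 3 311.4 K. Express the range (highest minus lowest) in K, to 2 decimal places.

1.99 K

station 1: 100.6 °F = 38.111 °C.
station 3: 311.4 K = 38.250 °C.
Spread: 40.100 − 38.111 = 1.989 °C.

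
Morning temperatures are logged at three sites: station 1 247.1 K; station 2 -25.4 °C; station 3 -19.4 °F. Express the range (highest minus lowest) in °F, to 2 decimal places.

5.68 °F

station 1: 247.1 K = -26.050 °C.
station 3: -19.4 °F = -28.556 °C.
Spread: (-25.400) − (-28.556) = 3.156 °C = 5.68 °F.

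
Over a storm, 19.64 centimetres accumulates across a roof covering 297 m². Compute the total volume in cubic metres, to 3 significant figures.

Depth: 19.64 cm × 10 = 196.4 mm.
1 mm over 1 m² is 1 L, so volume = 196.4 × 297 = 58330.8 L = 58.3 m³.

58.3 cubic metres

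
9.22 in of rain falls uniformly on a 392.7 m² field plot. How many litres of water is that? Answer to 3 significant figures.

Depth: 9.22 in × 25.4 = 234.188 mm.
1 mm over 1 m² is 1 L, so volume = 234.188 × 392.7 = 91965.628 L ≈ 92000 L.

92000 litres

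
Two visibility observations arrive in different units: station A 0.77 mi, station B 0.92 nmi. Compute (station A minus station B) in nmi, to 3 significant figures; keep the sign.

station A: 0.77 SM = 0.66911 nmi.
Difference: 0.66911 − 0.92000 = -0.251 nmi.

-0.251 nmi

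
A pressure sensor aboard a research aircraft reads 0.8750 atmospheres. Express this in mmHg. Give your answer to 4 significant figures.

1 atm = 760 mmHg, so 0.8750 × 760 = 665.0 mmHg.

665.0 mmHg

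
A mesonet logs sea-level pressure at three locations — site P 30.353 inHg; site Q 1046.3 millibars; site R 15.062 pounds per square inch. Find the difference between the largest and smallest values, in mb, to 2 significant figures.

18 mb

site P: 30.353 inHg = 1027.87 mb.
site R: 15.062 psi = 1038.49 mb.
Spread: 1046.30 − 1027.87 = 18 mb.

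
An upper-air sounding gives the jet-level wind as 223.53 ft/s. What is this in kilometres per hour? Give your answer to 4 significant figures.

245.3 km/h

1 ft/s = 1.09728 km/h, so 223.53 × 1.09728 = 245.3 km/h.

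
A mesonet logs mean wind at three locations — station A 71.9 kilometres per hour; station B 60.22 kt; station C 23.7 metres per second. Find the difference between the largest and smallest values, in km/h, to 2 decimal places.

39.63 km/h

station B: 60.22 kt = 111.5274 km/h.
station C: 23.7 m/s = 85.3200 km/h.
Spread: 111.5274 − 71.9000 = 39.63 km/h.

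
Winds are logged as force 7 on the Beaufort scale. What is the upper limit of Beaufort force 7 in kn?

33 kt

Beaufort 7 (near gale) spans 28–33 knots.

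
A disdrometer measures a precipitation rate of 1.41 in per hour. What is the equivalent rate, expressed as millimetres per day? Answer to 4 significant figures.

859.5 mm/day

1.41 in/hour × 25.4 mm/in × 24 hour/day = 859.5 mm/day.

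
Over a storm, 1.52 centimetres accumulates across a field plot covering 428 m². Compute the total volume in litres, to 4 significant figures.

Depth: 1.52 cm × 10 = 15.2 mm.
1 mm over 1 m² is 1 L, so volume = 15.2 × 428 = 6505.6 L ≈ 6506 L.

6506 litres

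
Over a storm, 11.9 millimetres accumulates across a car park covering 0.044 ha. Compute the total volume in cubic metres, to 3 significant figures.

Area: 0.044 ha = 440 m².
1 mm over 1 m² is 1 L, so volume = 11.9 × 440 = 5236 L = 5.24 m³.

5.24 cubic metres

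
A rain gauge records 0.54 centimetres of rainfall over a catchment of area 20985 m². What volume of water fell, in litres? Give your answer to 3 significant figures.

113000 litres

Depth: 0.54 cm × 10 = 5.4 mm.
1 mm over 1 m² is 1 L, so volume = 5.4 × 20985 = 113319 L ≈ 113000 L.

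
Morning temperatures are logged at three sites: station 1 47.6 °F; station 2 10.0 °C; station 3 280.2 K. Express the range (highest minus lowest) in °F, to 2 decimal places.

5.31 °F

station 1: 47.6 °F = 8.667 °C.
station 3: 280.2 K = 7.050 °C.
Spread: 10.000 − 7.050 = 2.950 °C = 5.31 °F.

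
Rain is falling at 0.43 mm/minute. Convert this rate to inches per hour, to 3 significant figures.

1.02 in/hour

0.43 mm/minute × 0.0393701 in/mm × 60 minute/hour = 1.02 in/hour.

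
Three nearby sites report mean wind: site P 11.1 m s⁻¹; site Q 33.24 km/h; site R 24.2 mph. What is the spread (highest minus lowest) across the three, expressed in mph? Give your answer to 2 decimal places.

site P: 11.1 m/s = 24.8300 mph.
site Q: 33.24 km/h = 20.6544 mph.
Spread: 24.8300 − 20.6544 = 4.18 mph.

4.18 mph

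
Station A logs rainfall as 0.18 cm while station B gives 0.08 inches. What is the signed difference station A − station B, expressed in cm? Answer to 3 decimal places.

station B: 0.08 in = 0.20320 cm.
Difference: 0.18000 − 0.20320 = -0.023 cm.

-0.023 cm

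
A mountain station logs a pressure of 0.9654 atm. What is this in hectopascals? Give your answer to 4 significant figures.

978.2 hPa

1 atm = 1013.25 hPa, so 0.9654 × 1013.25 = 978.2 hPa.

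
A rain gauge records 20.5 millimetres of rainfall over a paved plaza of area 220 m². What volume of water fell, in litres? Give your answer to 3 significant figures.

1 mm over 1 m² is 1 L, so volume = 20.5 × 220 = 4510 L.

4510 litres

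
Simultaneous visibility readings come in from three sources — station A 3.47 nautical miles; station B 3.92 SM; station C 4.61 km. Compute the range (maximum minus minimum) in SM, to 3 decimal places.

1.129 SM

station A: 3.47 nmi = 3.99320 SM.
station C: 4.61 km = 2.86452 SM.
Spread: 3.99320 − 2.86452 = 1.129 SM.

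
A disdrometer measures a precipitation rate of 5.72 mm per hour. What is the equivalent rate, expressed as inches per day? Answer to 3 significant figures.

5.40 in/day

5.72 mm/hour × 0.0393701 in/mm × 24 hour/day = 5.40 in/day.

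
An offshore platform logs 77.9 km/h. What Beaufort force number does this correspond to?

77.9 km/h = 21.6 m/s, which is Beaufort 9 (strong gale, 20.8–24.4 m/s).

Beaufort force 9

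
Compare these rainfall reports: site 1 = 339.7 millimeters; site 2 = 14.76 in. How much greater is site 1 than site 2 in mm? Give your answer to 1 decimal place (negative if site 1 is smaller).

site 2: 14.76 in = 374.904 mm.
Difference: 339.700 − 374.904 = -35.2 mm.

-35.2 mm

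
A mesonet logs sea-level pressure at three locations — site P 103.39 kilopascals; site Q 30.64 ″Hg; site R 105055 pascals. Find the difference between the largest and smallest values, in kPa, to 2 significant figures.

site Q: 30.64 inHg = 103.759 kPa.
site R: 105055 Pa = 105.055 kPa.
Spread: 105.055 − 103.390 = 1.7 kPa.

1.7 kPa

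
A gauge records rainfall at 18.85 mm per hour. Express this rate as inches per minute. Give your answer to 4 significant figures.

0.01237 in/minute

18.85 mm/hour × 0.0393701 in/mm × 0.0166667 hour/minute = 0.01237 in/minute.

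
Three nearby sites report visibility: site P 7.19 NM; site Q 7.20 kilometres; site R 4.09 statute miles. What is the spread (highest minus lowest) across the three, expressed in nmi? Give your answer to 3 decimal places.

site Q: 7.20 km = 3.88769 nmi.
site R: 4.09 SM = 3.55411 nmi.
Spread: 7.19000 − 3.55411 = 3.636 nmi.

3.636 nmi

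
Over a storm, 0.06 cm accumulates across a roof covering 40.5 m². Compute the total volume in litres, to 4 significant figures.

Depth: 0.06 cm × 10 = 0.6 mm.
1 mm over 1 m² is 1 L, so volume = 0.6 × 40.5 = 24.3 L ≈ 24.30 L.

24.30 litres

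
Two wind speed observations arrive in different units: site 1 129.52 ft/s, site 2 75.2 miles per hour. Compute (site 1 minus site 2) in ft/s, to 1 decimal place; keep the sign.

site 2: 75.2 mph = 110.293 ft/s.
Difference: 129.520 − 110.293 = 19.2 ft/s.

19.2 ft/s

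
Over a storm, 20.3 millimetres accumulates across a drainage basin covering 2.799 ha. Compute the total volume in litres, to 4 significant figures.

Area: 2.799 ha = 27990 m².
1 mm over 1 m² is 1 L, so volume = 20.3 × 27990 = 568197 L ≈ 568200 L.

568200 litres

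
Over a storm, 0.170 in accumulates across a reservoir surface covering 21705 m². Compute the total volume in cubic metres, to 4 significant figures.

Depth: 0.170 in × 25.4 = 4.318 mm.
1 mm over 1 m² is 1 L, so volume = 4.318 × 21705 = 93722.19 L = 93.72 m³.

93.72 cubic metres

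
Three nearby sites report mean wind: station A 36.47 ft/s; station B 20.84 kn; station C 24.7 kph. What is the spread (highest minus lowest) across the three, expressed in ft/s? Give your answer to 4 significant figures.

13.96 ft/s

station B: 20.84 kt = 35.1740 ft/s.
station C: 24.7 km/h = 22.5102 ft/s.
Spread: 36.4700 − 22.5102 = 13.96 ft/s.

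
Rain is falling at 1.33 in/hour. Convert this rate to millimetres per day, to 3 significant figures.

811 mm/day

1.33 in/hour × 25.4 mm/in × 24 hour/day = 811 mm/day.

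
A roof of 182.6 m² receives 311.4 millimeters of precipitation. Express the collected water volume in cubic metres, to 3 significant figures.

1 mm over 1 m² is 1 L, so volume = 311.4 × 182.6 = 56861.64 L = 56.9 m³.

56.9 cubic metres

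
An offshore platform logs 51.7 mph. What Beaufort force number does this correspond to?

Beaufort force 9

51.7 mph = 23.1 m/s, which is Beaufort 9 (strong gale, 20.8–24.4 m/s).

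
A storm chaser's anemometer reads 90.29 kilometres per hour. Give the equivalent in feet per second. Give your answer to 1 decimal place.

1 km/h = 0.911344 ft/s, so 90.29 × 0.911344 = 82.3 ft/s.

82.3 ft/s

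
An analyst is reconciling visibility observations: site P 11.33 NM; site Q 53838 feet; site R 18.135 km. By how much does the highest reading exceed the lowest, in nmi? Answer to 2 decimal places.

site Q: 53838 ft = 8.8606 nmi.
site R: 18.135 km = 9.7921 nmi.
Spread: 11.3300 − 8.8606 = 2.47 nmi.

2.47 nmi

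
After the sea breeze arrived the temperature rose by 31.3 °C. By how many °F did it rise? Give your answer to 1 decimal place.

56.3 °F

For a temperature change the 32° offset cancels: Δ°F = 31.3 × 1.8 = 56.3 °F.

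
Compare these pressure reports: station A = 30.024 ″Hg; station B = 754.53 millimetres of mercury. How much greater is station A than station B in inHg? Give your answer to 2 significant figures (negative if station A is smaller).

station B: 754.53 mmHg = 29.7059 inHg.
Difference: 30.0240 − 29.7059 = 0.32 inHg.

0.32 inHg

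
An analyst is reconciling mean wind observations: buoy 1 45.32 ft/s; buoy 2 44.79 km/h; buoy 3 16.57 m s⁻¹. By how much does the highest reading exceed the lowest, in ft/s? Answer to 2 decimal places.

13.54 ft/s

buoy 2: 44.79 km/h = 40.8191 ft/s.
buoy 3: 16.57 m/s = 54.3635 ft/s.
Spread: 54.3635 − 40.8191 = 13.54 ft/s.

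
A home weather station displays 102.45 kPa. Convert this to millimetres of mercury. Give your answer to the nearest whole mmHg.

768 mmHg

1 kPa = 7.50062 mmHg, so 102.45 × 7.50062 = 768 mmHg.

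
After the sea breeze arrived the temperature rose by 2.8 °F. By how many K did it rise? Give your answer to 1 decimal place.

1.6 K

A change of 1 °C equals a change of 1.8 °F: ΔK = 2.8 × 0.5556 = 1.6 K.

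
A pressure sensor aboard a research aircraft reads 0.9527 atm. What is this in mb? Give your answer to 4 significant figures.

965.3 mb

1 atm = 1013.25 mb, so 0.9527 × 1013.25 = 965.3 mb.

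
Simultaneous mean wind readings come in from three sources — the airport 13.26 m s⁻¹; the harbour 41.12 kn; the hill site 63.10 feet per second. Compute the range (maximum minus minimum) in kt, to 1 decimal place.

the airport: 13.26 m/s = 25.775 kt.
the hill site: 63.10 ft/s = 37.386 kt.
Spread: 41.120 − 25.775 = 15.3 kt.

15.3 kt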